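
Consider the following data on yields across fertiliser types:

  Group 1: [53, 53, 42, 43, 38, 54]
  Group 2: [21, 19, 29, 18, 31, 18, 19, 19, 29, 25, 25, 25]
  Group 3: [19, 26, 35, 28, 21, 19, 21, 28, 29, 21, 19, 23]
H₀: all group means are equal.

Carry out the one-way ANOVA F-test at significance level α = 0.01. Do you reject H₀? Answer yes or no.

reject H₀: yes

Group means [47.17, 23.17, 24.08], grand mean 28.333
SSB = Σnᵢ(x̄ᵢ−x̄)² = 2665.250; SSW = ΣΣ(x−x̄ᵢ)² = 777.417
MSB = 2665.250/2 = 1332.6250; MSW = 777.417/27 = 28.7932
F = MSB/MSW = 46.2826
df = (2, 27)
p-value (upper-tail) = 0.00000
At α=0.01: p < α → reject H₀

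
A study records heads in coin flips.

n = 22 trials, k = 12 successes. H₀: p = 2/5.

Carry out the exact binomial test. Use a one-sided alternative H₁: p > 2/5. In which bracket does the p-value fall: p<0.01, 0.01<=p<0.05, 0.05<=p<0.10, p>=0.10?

Exact binomial: n=22, k=12, p₀=2/5=0.4000
P(X≥12) from Σ C(n,i)·p₀^i·(1−p₀)^(n−i)
p-value (one-sided, H₁ greater) = 0.12071
→ bracket: p>=0.10

p-value bracket: p>=0.10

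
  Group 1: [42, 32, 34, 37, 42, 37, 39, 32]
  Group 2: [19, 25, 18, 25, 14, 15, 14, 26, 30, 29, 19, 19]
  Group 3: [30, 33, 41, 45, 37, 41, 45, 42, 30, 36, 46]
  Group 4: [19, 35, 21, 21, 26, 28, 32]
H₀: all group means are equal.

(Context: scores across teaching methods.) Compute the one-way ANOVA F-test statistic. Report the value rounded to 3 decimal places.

test statistic = 24.843

Group means [36.88, 21.08, 38.73, 26.00], grand mean 30.421
SSB = Σnᵢ(x̄ᵢ−x̄)² = 2275.290; SSW = ΣΣ(x−x̄ᵢ)² = 1037.973
MSB = 2275.290/3 = 758.4299; MSW = 1037.973/34 = 30.5286
F = MSB/MSW = 24.8432
df = (3, 34)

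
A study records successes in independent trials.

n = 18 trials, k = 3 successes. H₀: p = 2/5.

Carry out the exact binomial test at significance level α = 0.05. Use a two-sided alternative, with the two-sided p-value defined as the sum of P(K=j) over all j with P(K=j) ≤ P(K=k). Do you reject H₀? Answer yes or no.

Exact binomial: n=18, k=3, p₀=2/5=0.4000
P(X=j) = C(n,j)·p₀^j·(1−p₀)^(n−j); p = Σ P(X=j) over j with P(X=j) ≤ P(X=3)
p-value (two-sided) = 0.05306
At α=0.05: p ≥ α → fail to reject H₀

reject H₀: no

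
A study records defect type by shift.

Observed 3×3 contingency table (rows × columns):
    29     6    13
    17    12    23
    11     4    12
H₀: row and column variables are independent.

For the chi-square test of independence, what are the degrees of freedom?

df = (r−1)(c−1) = (3−1)·(3−1) = 4

degrees of freedom = 4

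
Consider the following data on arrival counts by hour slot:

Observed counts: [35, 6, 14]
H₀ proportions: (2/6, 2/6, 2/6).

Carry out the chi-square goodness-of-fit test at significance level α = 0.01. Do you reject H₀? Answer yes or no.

reject H₀: yes

n = 55; E_i = n·p_i = [18.33, 18.33, 18.33]
χ² = (35−18.33)²/18.33 + (6−18.33)²/18.33 + (14−18.33)²/18.33 = 24.4727
df = 2
p-value (upper-tail) = 0.00000
At α=0.01: p < α → reject H₀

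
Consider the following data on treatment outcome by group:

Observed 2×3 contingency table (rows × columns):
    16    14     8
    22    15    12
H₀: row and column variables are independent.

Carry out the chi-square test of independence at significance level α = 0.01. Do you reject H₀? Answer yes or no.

Row totals [38, 49], col totals [38, 29, 20], n=87
χ² = (16−16.60)²/16.60 + (14−12.67)²/12.67 + (8−8.74)²/8.74 + (22−21.40)²/21.40 + (15−16.33)²/16.33 + (12−11.26)²/11.26 = 0.3974
df = 2
p-value (upper-tail) = 0.81980
At α=0.01: p ≥ α → fail to reject H₀

reject H₀: no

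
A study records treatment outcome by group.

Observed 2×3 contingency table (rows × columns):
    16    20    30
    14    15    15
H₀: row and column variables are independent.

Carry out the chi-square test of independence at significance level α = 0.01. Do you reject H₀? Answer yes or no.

reject H₀: no

Row totals [66, 44], col totals [30, 35, 45], n=110
χ² = (16−18.00)²/18.00 + (20−21.00)²/21.00 + (30−27.00)²/27.00 + (14−12.00)²/12.00 + (15−14.00)²/14.00 + (15−18.00)²/18.00 = 1.5079
df = 2
p-value (upper-tail) = 0.47050
At α=0.01: p ≥ α → fail to reject H₀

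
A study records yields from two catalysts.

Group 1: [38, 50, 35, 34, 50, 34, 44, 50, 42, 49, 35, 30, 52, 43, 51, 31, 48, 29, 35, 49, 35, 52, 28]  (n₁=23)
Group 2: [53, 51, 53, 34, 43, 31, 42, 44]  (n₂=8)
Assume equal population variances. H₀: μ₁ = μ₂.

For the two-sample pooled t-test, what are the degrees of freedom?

degrees of freedom = 29

df = n₁ + n₂ − 2 = 23 + 8 − 2 = 29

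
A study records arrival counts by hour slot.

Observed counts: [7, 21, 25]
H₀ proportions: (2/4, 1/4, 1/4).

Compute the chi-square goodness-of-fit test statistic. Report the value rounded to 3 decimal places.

test statistic = 29.302

n = 53; E_i = n·p_i = [26.50, 13.25, 13.25]
χ² = (7−26.50)²/26.50 + (21−13.25)²/13.25 + (25−13.25)²/13.25 = 29.3019
df = 2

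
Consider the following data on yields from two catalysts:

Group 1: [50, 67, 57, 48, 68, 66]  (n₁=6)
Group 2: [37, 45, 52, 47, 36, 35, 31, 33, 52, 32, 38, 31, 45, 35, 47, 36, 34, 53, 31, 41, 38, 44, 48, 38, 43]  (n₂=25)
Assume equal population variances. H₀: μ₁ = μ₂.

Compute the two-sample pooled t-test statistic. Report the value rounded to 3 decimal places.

test statistic = 5.721

x̄₁=59.333, s₁=8.937, n₁=6
x̄₂=40.080, s₂=7.041, n₂=25
s_p² = [5·8.937² + 24·7.041²]/29 = 54.7991
SE = √(s_p²·(1/6+1/25)) = 3.3653
t = (59.333−40.080)/3.3653 = 5.7212
df = 29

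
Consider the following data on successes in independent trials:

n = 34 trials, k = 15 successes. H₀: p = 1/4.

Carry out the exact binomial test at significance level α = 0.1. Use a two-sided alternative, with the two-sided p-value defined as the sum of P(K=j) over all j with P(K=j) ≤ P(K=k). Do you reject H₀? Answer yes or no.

Exact binomial: n=34, k=15, p₀=1/4=0.2500
P(X=j) = C(n,j)·p₀^j·(1−p₀)^(n−j); p = Σ P(X=j) over j with P(X=j) ≤ P(X=15)
p-value (two-sided) = 0.01588
At α=0.1: p < α → reject H₀

reject H₀: yes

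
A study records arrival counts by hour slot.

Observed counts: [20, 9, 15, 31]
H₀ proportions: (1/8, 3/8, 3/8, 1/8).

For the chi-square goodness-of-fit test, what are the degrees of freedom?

df = k − 1 = 4 − 1 = 3

degrees of freedom = 3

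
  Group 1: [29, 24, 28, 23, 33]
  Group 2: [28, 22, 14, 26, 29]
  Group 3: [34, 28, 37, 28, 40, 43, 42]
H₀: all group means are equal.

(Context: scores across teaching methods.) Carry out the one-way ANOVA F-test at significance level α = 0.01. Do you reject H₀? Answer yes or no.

reject H₀: yes

Group means [27.40, 23.80, 36.00], grand mean 29.882
SSB = Σnᵢ(x̄ᵢ−x̄)² = 477.765; SSW = ΣΣ(x−x̄ᵢ)² = 448.000
MSB = 477.765/2 = 238.8824; MSW = 448.000/14 = 32.0000
F = MSB/MSW = 7.4651
df = (2, 14)
p-value (upper-tail) = 0.00622
At α=0.01: p < α → reject H₀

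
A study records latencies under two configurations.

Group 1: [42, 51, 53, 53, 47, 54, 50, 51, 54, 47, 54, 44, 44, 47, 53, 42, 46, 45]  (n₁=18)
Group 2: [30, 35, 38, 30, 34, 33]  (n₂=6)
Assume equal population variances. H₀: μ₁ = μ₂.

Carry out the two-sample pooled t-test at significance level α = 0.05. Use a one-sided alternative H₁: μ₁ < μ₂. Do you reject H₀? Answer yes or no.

reject H₀: no

x̄₁=48.722, s₁=4.309, n₁=18
x̄₂=33.333, s₂=3.077, n₂=6
s_p² = [17·4.309² + 5·3.077²]/22 = 16.4975
SE = √(s_p²·(1/18+1/6)) = 1.9147
t = (48.722−33.333)/1.9147 = 8.0372
df = 22
p-value (one-sided, H₁ less) = 1.00000
At α=0.05: p ≥ α → fail to reject H₀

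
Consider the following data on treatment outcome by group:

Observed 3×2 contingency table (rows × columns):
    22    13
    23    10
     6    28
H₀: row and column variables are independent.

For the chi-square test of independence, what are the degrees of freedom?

degrees of freedom = 2

df = (r−1)(c−1) = (3−1)·(2−1) = 2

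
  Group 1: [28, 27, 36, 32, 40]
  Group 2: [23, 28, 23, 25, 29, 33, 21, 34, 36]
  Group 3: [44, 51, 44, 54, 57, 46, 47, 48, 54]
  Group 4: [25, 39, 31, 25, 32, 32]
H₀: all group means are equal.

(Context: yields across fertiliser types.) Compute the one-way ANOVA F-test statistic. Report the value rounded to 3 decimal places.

Group means [32.60, 28.00, 49.44, 30.67], grand mean 36.000
SSB = Σnᵢ(x̄ᵢ−x̄)² = 2431.244; SSW = ΣΣ(x−x̄ᵢ)² = 670.756
MSB = 2431.244/3 = 810.4148; MSW = 670.756/25 = 26.8302
F = MSB/MSW = 30.2053
df = (3, 25)

test statistic = 30.205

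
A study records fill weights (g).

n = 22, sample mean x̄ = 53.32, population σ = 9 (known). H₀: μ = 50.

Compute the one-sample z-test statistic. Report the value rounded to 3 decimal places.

test statistic = 1.730

SE = σ/√n = 9/√22 = 1.9188
z = (x̄−μ₀)/SE = (53.32−50)/1.9188 = 1.7302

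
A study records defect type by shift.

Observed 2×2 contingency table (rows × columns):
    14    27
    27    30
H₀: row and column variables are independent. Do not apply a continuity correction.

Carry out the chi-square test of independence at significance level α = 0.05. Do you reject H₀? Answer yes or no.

reject H₀: no

Row totals [41, 57], col totals [41, 57], n=98
χ² = (14−17.15)²/17.15 + (27−23.85)²/23.85 + (27−23.85)²/23.85 + (30−33.15)²/33.15 = 1.7133
df = 1
p-value (upper-tail) = 0.19056
At α=0.05: p ≥ α → fail to reject H₀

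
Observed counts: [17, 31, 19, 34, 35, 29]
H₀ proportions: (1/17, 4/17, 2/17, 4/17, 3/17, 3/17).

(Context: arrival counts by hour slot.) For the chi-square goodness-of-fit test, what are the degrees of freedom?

degrees of freedom = 5

df = k − 1 = 6 − 1 = 5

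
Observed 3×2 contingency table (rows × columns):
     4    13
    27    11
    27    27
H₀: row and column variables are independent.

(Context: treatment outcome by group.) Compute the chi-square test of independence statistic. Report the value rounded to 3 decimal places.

test statistic = 11.098

Row totals [17, 38, 54], col totals [58, 51], n=109
χ² = (4−9.05)²/9.05 + (13−7.95)²/7.95 + (27−20.22)²/20.22 + (11−17.78)²/17.78 + (27−28.73)²/28.73 + (27−25.27)²/25.27 = 11.0978
df = 2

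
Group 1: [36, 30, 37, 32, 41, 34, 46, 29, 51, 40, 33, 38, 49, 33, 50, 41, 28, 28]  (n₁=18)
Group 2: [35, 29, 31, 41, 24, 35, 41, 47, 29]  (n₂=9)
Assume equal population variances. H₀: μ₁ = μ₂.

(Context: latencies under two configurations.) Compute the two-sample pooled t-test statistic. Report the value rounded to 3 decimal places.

x̄₁=37.556, s₁=7.548, n₁=18
x̄₂=34.667, s₂=7.280, n₂=9
s_p² = [17·7.548² + 8·7.280²]/25 = 55.6978
SE = √(s_p²·(1/18+1/9)) = 3.0468
t = (37.556−34.667)/3.0468 = 0.9482
df = 25

test statistic = 0.948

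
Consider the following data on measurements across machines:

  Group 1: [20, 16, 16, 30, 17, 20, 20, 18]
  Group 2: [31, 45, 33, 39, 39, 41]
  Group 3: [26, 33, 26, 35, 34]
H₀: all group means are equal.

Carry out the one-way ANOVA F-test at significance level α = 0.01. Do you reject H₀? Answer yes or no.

reject H₀: yes

Group means [19.62, 38.00, 30.80], grand mean 28.368
SSB = Σnᵢ(x̄ᵢ−x̄)² = 1197.746; SSW = ΣΣ(x−x̄ᵢ)² = 356.675
MSB = 1197.746/2 = 598.8730; MSW = 356.675/16 = 22.2922
F = MSB/MSW = 26.8647
df = (2, 16)
p-value (upper-tail) = 0.00001
At α=0.01: p < α → reject H₀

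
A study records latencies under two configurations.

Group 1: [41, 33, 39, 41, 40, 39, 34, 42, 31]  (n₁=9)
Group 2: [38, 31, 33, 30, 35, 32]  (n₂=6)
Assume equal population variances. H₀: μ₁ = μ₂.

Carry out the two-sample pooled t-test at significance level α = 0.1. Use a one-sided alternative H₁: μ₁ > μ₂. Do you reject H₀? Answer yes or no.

x̄₁=37.778, s₁=4.024, n₁=9
x̄₂=33.167, s₂=2.927, n₂=6
s_p² = [8·4.024² + 5·2.927²]/13 = 13.2607
SE = √(s_p²·(1/9+1/6)) = 1.9193
t = (37.778−33.167)/1.9193 = 2.4026
df = 13
p-value (one-sided, H₁ greater) = 0.01597
At α=0.1: p < α → reject H₀

reject H₀: yes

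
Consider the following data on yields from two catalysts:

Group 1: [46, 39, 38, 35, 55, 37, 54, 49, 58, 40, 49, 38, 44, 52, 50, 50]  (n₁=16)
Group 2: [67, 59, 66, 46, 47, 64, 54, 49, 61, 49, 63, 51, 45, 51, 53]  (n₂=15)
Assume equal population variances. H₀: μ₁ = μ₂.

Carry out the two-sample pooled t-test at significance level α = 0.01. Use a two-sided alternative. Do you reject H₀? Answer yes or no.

reject H₀: yes

x̄₁=45.875, s₁=7.274, n₁=16
x̄₂=55.000, s₂=7.635, n₂=15
s_p² = [15·7.274² + 14·7.635²]/29 = 55.5086
SE = √(s_p²·(1/16+1/15)) = 2.6777
t = (45.875−55.000)/2.6777 = -3.4078
df = 29
p-value (two-sided) = 0.00194
At α=0.01: p < α → reject H₀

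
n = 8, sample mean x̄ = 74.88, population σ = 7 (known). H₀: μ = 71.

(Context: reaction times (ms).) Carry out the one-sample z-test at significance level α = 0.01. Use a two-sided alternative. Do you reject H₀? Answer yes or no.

reject H₀: no

SE = σ/√n = 7/√8 = 2.4749
z = (x̄−μ₀)/SE = (74.88−71)/2.4749 = 1.5678
p-value (two-sided) = 0.11694
At α=0.01: p ≥ α → fail to reject H₀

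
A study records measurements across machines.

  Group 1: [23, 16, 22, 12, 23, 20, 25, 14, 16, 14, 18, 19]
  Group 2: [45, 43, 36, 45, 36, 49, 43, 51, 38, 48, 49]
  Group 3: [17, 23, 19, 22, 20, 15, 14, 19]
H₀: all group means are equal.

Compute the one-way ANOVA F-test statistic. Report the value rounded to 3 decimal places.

test statistic = 117.069

Group means [18.50, 43.91, 18.62], grand mean 27.548
SSB = Σnᵢ(x̄ᵢ−x̄)² = 4563.893; SSW = ΣΣ(x−x̄ᵢ)² = 545.784
MSB = 4563.893/2 = 2281.9467; MSW = 545.784/28 = 19.4923
F = MSB/MSW = 117.0692
df = (2, 28)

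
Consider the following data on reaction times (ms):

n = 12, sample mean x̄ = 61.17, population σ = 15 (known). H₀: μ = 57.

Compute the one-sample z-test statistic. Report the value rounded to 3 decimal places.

test statistic = 0.963

SE = σ/√n = 15/√12 = 4.3301
z = (x̄−μ₀)/SE = (61.17−57)/4.3301 = 0.9630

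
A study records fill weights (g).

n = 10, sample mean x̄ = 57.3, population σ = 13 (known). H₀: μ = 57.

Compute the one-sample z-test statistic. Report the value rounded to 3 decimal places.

SE = σ/√n = 13/√10 = 4.1110
z = (x̄−μ₀)/SE = (57.3−57)/4.1110 = 0.0730

test statistic = 0.073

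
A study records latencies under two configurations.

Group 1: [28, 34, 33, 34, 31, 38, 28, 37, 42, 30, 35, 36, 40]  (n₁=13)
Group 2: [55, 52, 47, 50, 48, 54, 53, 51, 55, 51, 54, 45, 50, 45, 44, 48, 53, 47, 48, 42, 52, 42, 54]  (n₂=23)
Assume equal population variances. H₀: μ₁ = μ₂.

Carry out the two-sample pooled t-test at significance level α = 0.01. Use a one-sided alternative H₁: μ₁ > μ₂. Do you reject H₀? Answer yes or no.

reject H₀: no

x̄₁=34.308, s₁=4.347, n₁=13
x̄₂=49.565, s₂=4.077, n₂=23
s_p² = [12·4.347² + 22·4.077²]/34 = 17.4242
SE = √(s_p²·(1/13+1/23)) = 1.4484
t = (34.308−49.565)/1.4484 = -10.5340
df = 34
p-value (one-sided, H₁ greater) = 1.00000
At α=0.01: p ≥ α → fail to reject H₀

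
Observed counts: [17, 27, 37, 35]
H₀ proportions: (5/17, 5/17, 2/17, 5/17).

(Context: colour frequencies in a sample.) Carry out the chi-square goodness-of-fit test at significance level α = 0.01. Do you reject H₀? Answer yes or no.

n = 116; E_i = n·p_i = [34.12, 34.12, 13.65, 34.12]
χ² = (17−34.12)²/34.12 + (27−34.12)²/34.12 + (37−13.65)²/13.65 + (35−34.12)²/34.12 = 50.0578
df = 3
p-value (upper-tail) = 0.00000
At α=0.01: p < α → reject H₀

reject H₀: yes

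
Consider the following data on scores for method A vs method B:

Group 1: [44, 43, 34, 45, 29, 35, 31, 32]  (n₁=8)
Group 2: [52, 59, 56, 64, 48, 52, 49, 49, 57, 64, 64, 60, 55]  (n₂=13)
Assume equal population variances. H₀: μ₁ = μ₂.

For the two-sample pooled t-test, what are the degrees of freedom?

df = n₁ + n₂ − 2 = 8 + 13 − 2 = 19

degrees of freedom = 19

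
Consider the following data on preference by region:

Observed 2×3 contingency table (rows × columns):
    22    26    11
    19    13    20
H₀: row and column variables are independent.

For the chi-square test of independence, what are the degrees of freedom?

df = (r−1)(c−1) = (2−1)·(3−1) = 2

degrees of freedom = 2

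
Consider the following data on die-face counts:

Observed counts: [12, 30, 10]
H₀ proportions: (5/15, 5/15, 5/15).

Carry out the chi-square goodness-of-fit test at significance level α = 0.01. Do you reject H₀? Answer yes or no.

reject H₀: yes

n = 52; E_i = n·p_i = [17.33, 17.33, 17.33]
χ² = (12−17.33)²/17.33 + (30−17.33)²/17.33 + (10−17.33)²/17.33 = 14.0000
df = 2
p-value (upper-tail) = 0.00091
At α=0.01: p < α → reject H₀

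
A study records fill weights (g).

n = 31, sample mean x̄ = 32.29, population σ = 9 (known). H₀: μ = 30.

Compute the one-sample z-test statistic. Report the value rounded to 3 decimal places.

test statistic = 1.417

SE = σ/√n = 9/√31 = 1.6164
z = (x̄−μ₀)/SE = (32.29−30)/1.6164 = 1.4167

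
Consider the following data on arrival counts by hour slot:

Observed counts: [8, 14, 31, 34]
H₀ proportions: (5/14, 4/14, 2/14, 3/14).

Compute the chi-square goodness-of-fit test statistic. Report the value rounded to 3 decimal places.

n = 87; E_i = n·p_i = [31.07, 24.86, 12.43, 18.64]
χ² = (8−31.07)²/31.07 + (14−24.86)²/24.86 + (31−12.43)²/12.43 + (34−18.64)²/18.64 = 62.2743
df = 3

test statistic = 62.274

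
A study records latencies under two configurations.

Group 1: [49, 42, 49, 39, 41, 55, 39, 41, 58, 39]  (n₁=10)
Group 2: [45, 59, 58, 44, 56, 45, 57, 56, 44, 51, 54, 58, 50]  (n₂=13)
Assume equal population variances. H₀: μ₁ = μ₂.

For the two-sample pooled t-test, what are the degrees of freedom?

degrees of freedom = 21

df = n₁ + n₂ − 2 = 10 + 13 − 2 = 21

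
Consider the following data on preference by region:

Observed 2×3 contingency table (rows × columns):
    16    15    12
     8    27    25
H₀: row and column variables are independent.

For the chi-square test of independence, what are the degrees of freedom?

degrees of freedom = 2

df = (r−1)(c−1) = (2−1)·(3−1) = 2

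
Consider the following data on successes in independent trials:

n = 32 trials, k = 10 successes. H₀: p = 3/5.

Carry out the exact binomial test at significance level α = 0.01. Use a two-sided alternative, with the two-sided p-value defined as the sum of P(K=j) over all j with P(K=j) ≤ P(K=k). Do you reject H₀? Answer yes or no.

reject H₀: yes

Exact binomial: n=32, k=10, p₀=3/5=0.6000
P(X=j) = C(n,j)·p₀^j·(1−p₀)^(n−j); p = Σ P(X=j) over j with P(X=j) ≤ P(X=10)
p-value (two-sided) = 0.00165
At α=0.01: p < α → reject H₀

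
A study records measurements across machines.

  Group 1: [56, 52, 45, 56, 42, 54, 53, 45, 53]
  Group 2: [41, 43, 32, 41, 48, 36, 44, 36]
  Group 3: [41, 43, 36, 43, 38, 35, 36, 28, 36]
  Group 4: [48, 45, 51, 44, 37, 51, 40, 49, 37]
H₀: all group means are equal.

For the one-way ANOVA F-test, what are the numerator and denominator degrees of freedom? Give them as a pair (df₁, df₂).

k = 4 groups, N = 35 total
df = (k−1, N−k) = (4−1, 35−4) = (3, 31)

degrees of freedom = [3, 31]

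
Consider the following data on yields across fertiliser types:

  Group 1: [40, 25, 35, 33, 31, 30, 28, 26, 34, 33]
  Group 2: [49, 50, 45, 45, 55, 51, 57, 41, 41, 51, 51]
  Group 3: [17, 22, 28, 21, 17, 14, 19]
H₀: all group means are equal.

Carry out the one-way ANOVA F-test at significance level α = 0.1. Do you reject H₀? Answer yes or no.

Group means [31.50, 48.73, 19.71], grand mean 35.321
SSB = Σnᵢ(x̄ᵢ−x̄)² = 3827.997; SSW = ΣΣ(x−x̄ᵢ)² = 578.110
MSB = 3827.997/2 = 1913.9984; MSW = 578.110/25 = 23.1244
F = MSB/MSW = 82.7696
df = (2, 25)
p-value (upper-tail) = 0.00000
At α=0.1: p < α → reject H₀

reject H₀: yes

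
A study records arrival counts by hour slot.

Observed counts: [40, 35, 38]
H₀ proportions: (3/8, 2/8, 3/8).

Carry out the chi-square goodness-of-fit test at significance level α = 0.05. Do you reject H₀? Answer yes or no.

reject H₀: no

n = 113; E_i = n·p_i = [42.38, 28.25, 42.38]
χ² = (40−42.38)²/42.38 + (35−28.25)²/28.25 + (38−42.38)²/42.38 = 2.1976
df = 2
p-value (upper-tail) = 0.33326
At α=0.05: p ≥ α → fail to reject H₀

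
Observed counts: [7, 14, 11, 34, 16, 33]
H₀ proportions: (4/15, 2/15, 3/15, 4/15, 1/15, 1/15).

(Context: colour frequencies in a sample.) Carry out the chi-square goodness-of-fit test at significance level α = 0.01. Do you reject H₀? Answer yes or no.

n = 115; E_i = n·p_i = [30.67, 15.33, 23.00, 30.67, 7.67, 7.67]
χ² = (7−30.67)²/30.67 + (14−15.33)²/15.33 + (11−23.00)²/23.00 + (34−30.67)²/30.67 + (16−7.67)²/7.67 + (33−7.67)²/7.67 = 117.7717
df = 5
p-value (upper-tail) = 0.00000
At α=0.01: p < α → reject H₀

reject H₀: yes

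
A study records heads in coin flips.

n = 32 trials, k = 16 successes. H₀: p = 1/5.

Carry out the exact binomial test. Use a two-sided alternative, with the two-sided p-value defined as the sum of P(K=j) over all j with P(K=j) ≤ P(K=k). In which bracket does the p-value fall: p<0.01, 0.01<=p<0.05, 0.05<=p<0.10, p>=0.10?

Exact binomial: n=32, k=16, p₀=1/5=0.2000
P(X=j) = C(n,j)·p₀^j·(1−p₀)^(n−j); p = Σ P(X=j) over j with P(X=j) ≤ P(X=16)
p-value (two-sided) = 0.00014
→ bracket: p<0.01

p-value bracket: p<0.01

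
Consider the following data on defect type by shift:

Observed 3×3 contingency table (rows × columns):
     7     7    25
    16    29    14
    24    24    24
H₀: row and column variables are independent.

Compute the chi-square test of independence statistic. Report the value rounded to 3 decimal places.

test statistic = 19.584

Row totals [39, 59, 72], col totals [47, 60, 63], n=170
χ² = (7−10.78)²/10.78 + (7−13.76)²/13.76 + (25−14.45)²/14.45 + (16−16.31)²/16.31 + (29−20.82)²/20.82 + (14−21.86)²/21.86 + (24−19.91)²/19.91 + (24−25.41)²/25.41 + (24−26.68)²/26.68 = 19.5836
df = 4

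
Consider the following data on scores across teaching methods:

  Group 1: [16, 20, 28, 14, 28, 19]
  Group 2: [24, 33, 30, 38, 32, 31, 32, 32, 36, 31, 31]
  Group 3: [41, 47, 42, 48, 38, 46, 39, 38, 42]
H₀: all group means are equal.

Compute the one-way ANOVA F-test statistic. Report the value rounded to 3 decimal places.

Group means [20.83, 31.82, 42.33], grand mean 32.923
SSB = Σnᵢ(x̄ᵢ−x̄)² = 1687.376; SSW = ΣΣ(x−x̄ᵢ)² = 418.470
MSB = 1687.376/2 = 843.6882; MSW = 418.470/23 = 18.1943
F = MSB/MSW = 46.3709
df = (2, 23)

test statistic = 46.371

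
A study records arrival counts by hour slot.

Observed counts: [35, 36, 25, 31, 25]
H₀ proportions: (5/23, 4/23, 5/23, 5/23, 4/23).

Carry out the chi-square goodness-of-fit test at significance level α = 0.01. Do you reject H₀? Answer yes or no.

n = 152; E_i = n·p_i = [33.04, 26.43, 33.04, 33.04, 26.43]
χ² = (35−33.04)²/33.04 + (36−26.43)²/26.43 + (25−33.04)²/33.04 + (31−33.04)²/33.04 + (25−26.43)²/26.43 = 5.7391
df = 4
p-value (upper-tail) = 0.21949
At α=0.01: p ≥ α → fail to reject H₀

reject H₀: no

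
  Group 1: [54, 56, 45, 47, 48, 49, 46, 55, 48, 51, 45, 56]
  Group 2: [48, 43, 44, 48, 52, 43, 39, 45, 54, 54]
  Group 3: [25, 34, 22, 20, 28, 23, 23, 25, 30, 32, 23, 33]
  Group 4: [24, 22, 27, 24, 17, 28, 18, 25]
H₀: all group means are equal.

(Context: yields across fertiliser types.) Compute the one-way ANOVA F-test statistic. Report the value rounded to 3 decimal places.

Group means [50.00, 47.00, 26.50, 23.12], grand mean 37.452
SSB = Σnᵢ(x̄ᵢ−x̄)² = 5882.530; SSW = ΣΣ(x−x̄ᵢ)² = 787.875
MSB = 5882.530/3 = 1960.8433; MSW = 787.875/38 = 20.7336
F = MSB/MSW = 94.5734
df = (3, 38)

test statistic = 94.573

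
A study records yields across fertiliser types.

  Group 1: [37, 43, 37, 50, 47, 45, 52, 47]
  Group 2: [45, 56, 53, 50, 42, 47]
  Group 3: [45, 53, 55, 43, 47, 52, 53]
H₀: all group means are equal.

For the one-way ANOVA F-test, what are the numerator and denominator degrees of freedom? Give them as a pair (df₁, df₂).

degrees of freedom = [2, 18]

k = 3 groups, N = 21 total
df = (k−1, N−k) = (3−1, 21−3) = (2, 18)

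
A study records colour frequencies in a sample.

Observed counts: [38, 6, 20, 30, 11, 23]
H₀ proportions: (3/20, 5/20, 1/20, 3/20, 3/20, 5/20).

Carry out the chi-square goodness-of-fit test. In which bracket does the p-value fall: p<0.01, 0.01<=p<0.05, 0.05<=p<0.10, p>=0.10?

n = 128; E_i = n·p_i = [19.20, 32.00, 6.40, 19.20, 19.20, 32.00]
χ² = (38−19.20)²/19.20 + (6−32.00)²/32.00 + (20−6.40)²/6.40 + (30−19.20)²/19.20 + (11−19.20)²/19.20 + (23−32.00)²/32.00 = 80.5417
df = 5
p-value (upper-tail) = 0.00000
→ bracket: p<0.01

p-value bracket: p<0.01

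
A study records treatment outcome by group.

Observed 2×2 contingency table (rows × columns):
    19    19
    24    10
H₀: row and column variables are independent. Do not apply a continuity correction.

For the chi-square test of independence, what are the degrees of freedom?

df = (r−1)(c−1) = (2−1)·(2−1) = 1

degrees of freedom = 1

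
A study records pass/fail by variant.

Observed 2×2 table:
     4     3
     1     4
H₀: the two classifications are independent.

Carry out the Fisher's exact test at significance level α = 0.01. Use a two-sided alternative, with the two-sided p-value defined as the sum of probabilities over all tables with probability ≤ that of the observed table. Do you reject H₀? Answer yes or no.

Margins: r₁=7, r₂=5, c₁=5, c₂=7, n=12
p_obs = C(7,4)·C(5,1)/C(12,5); sum pmf over tables with pmf ≤ p_obs
p-value (two-sided) = 0.29293
At α=0.01: p ≥ α → fail to reject H₀

reject H₀: no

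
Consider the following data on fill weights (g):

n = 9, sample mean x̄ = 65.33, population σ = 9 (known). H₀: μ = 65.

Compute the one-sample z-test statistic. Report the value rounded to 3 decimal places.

test statistic = 0.110

SE = σ/√n = 9/√9 = 3.0000
z = (x̄−μ₀)/SE = (65.33−65)/3.0000 = 0.1100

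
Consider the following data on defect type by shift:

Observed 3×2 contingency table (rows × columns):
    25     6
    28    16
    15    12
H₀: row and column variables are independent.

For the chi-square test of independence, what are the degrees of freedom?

degrees of freedom = 2

df = (r−1)(c−1) = (3−1)·(2−1) = 2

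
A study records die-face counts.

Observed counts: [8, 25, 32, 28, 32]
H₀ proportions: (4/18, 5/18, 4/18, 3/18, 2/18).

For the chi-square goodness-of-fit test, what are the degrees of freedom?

degrees of freedom = 4

df = k − 1 = 5 − 1 = 4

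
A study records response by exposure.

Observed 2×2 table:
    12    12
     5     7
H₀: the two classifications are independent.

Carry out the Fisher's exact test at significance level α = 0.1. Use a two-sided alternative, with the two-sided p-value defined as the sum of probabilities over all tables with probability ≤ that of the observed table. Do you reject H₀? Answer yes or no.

reject H₀: no

Margins: r₁=24, r₂=12, c₁=17, c₂=19, n=36
p_obs = C(24,12)·C(12,5)/C(36,17); sum pmf over tables with pmf ≤ p_obs
p-value (two-sided) = 0.73173
At α=0.1: p ≥ α → fail to reject H₀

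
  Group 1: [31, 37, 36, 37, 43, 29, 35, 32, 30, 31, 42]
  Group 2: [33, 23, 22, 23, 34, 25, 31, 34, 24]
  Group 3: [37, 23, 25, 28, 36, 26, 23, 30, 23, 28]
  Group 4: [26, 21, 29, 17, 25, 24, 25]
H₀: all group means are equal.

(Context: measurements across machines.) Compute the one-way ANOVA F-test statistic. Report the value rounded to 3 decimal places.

Group means [34.82, 27.67, 27.90, 23.86], grand mean 29.135
SSB = Σnᵢ(x̄ᵢ−x̄)² = 584.931; SSW = ΣΣ(x−x̄ᵢ)² = 765.394
MSB = 584.931/3 = 194.9769; MSW = 765.394/33 = 23.1937
F = MSB/MSW = 8.4064
df = (3, 33)

test statistic = 8.406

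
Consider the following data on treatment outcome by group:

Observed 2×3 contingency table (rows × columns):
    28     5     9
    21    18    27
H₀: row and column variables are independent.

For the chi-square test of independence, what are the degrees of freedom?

degrees of freedom = 2

df = (r−1)(c−1) = (2−1)·(3−1) = 2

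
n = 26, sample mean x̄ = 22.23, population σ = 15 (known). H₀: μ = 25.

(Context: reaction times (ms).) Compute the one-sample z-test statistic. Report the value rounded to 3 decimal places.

SE = σ/√n = 15/√26 = 2.9417
z = (x̄−μ₀)/SE = (22.23−25)/2.9417 = -0.9416

test statistic = -0.942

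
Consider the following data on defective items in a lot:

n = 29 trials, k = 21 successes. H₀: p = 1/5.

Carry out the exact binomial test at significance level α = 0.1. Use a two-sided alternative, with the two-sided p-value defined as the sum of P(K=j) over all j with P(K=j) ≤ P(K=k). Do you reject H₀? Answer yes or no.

Exact binomial: n=29, k=21, p₀=1/5=0.2000
P(X=j) = C(n,j)·p₀^j·(1−p₀)^(n−j); p = Σ P(X=j) over j with P(X=j) ≤ P(X=21)
p-value (two-sided) = 0.00000
At α=0.1: p < α → reject H₀

reject H₀: yes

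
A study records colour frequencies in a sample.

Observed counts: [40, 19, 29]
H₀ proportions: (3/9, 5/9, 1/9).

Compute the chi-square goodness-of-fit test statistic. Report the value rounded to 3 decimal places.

test statistic = 59.941

n = 88; E_i = n·p_i = [29.33, 48.89, 9.78]
χ² = (40−29.33)²/29.33 + (19−48.89)²/48.89 + (29−9.78)²/9.78 = 59.9409
df = 2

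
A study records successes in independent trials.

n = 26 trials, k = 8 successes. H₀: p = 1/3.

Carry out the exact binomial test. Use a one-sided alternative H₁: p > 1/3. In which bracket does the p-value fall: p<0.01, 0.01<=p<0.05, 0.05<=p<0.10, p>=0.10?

Exact binomial: n=26, k=8, p₀=1/3=0.3333
P(X≥8) from Σ C(n,i)·p₀^i·(1−p₀)^(n−i)
p-value (one-sided, H₁ greater) = 0.67931
→ bracket: p>=0.10

p-value bracket: p>=0.10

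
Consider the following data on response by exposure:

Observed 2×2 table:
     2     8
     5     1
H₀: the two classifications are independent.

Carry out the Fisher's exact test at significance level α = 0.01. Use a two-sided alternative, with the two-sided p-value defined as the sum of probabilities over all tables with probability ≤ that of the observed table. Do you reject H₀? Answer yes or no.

Margins: r₁=10, r₂=6, c₁=7, c₂=9, n=16
p_obs = C(10,2)·C(6,5)/C(16,7); sum pmf over tables with pmf ≤ p_obs
p-value (two-sided) = 0.03497
At α=0.01: p ≥ α → fail to reject H₀

reject H₀: no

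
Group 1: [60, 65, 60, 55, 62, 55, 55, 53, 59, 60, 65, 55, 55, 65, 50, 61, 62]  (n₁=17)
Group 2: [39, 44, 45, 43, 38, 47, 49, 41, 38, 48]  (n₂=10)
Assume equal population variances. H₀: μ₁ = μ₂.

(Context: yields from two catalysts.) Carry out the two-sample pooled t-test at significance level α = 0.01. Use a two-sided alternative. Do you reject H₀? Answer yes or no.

x̄₁=58.647, s₁=4.527, n₁=17
x̄₂=43.200, s₂=4.104, n₂=10
s_p² = [16·4.527² + 9·4.104²]/25 = 19.1793
SE = √(s_p²·(1/17+1/10)) = 1.7453
t = (58.647−43.200)/1.7453 = 8.8506
df = 25
p-value (two-sided) = 0.00000
At α=0.01: p < α → reject H₀

reject H₀: yes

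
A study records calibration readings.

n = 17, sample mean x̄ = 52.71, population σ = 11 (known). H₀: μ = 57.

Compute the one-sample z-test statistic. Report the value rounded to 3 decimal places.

test statistic = -1.608

SE = σ/√n = 11/√17 = 2.6679
z = (x̄−μ₀)/SE = (52.71−57)/2.6679 = -1.6080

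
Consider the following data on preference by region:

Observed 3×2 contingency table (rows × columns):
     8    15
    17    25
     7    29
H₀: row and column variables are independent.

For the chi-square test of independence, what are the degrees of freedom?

degrees of freedom = 2

df = (r−1)(c−1) = (3−1)·(2−1) = 2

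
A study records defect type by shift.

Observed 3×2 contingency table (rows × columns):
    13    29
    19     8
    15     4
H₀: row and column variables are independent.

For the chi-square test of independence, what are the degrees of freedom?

degrees of freedom = 2

df = (r−1)(c−1) = (3−1)·(2−1) = 2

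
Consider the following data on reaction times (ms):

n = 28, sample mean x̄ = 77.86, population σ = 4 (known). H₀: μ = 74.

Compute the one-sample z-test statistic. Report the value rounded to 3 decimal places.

test statistic = 5.106

SE = σ/√n = 4/√28 = 0.7559
z = (x̄−μ₀)/SE = (77.86−74)/0.7559 = 5.1063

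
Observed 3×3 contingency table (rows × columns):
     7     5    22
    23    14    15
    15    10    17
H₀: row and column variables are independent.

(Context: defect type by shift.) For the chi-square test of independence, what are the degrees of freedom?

df = (r−1)(c−1) = (3−1)·(3−1) = 4

degrees of freedom = 4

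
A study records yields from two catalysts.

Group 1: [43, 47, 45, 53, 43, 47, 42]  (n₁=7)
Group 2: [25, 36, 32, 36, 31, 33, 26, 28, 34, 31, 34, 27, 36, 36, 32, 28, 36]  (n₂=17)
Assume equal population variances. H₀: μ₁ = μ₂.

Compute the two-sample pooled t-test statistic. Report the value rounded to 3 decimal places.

x̄₁=45.714, s₁=3.773, n₁=7
x̄₂=31.824, s₂=3.812, n₂=17
s_p² = [6·3.773² + 16·3.812²]/22 = 14.4500
SE = √(s_p²·(1/7+1/17)) = 1.7071
t = (45.714−31.824)/1.7071 = 8.1369
df = 22

test statistic = 8.137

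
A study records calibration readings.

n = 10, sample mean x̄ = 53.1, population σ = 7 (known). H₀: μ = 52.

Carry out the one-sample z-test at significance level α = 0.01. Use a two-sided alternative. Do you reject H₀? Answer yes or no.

SE = σ/√n = 7/√10 = 2.2136
z = (x̄−μ₀)/SE = (53.1−52)/2.2136 = 0.4969
p-value (two-sided) = 0.61924
At α=0.01: p ≥ α → fail to reject H₀

reject H₀: no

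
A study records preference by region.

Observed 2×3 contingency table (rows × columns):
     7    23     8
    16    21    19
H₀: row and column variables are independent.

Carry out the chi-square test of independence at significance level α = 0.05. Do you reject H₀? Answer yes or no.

Row totals [38, 56], col totals [23, 44, 27], n=94
χ² = (7−9.30)²/9.30 + (23−17.79)²/17.79 + (8−10.91)²/10.91 + (16−13.70)²/13.70 + (21−26.21)²/26.21 + (19−16.09)²/16.09 = 4.8242
df = 2
p-value (upper-tail) = 0.08963
At α=0.05: p ≥ α → fail to reject H₀

reject H₀: no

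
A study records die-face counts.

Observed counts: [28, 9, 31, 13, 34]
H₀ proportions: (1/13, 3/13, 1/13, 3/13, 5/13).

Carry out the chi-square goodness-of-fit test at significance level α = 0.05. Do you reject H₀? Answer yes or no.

reject H₀: yes

n = 115; E_i = n·p_i = [8.85, 26.54, 8.85, 26.54, 44.23]
χ² = (28−8.85)²/8.85 + (9−26.54)²/26.54 + (31−8.85)²/8.85 + (13−26.54)²/26.54 + (34−44.23)²/44.23 = 117.8168
df = 4
p-value (upper-tail) = 0.00000
At α=0.05: p < α → reject H₀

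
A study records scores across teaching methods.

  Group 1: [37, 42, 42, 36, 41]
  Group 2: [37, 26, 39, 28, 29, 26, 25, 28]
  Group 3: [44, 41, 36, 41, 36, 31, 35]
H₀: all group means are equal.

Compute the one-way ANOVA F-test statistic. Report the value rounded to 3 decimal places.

test statistic = 9.226

Group means [39.60, 29.75, 37.71], grand mean 35.000
SSB = Σnᵢ(x̄ᵢ−x̄)² = 377.871; SSW = ΣΣ(x−x̄ᵢ)² = 348.129
MSB = 377.871/2 = 188.9357; MSW = 348.129/17 = 20.4782
F = MSB/MSW = 9.2262
df = (2, 17)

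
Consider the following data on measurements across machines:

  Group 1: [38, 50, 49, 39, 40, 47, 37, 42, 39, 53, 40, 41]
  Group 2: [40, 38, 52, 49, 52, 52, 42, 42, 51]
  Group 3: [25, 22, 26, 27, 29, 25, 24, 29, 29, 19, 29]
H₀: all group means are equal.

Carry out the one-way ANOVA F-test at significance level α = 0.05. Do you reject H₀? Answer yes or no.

reject H₀: yes

Group means [42.92, 46.44, 25.82], grand mean 38.031
SSB = Σnᵢ(x̄ᵢ−x̄)² = 2564.193; SSW = ΣΣ(x−x̄ᵢ)² = 696.775
MSB = 2564.193/2 = 1282.0967; MSW = 696.775/29 = 24.0267
F = MSB/MSW = 53.3613
df = (2, 29)
p-value (upper-tail) = 0.00000
At α=0.05: p < α → reject H₀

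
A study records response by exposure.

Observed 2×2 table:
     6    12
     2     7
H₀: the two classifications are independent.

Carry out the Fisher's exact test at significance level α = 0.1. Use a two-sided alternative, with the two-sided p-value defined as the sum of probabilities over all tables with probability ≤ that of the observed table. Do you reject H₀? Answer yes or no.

reject H₀: no

Margins: r₁=18, r₂=9, c₁=8, c₂=19, n=27
p_obs = C(18,6)·C(9,2)/C(27,8); sum pmf over tables with pmf ≤ p_obs
p-value (two-sided) = 0.67582
At α=0.1: p ≥ α → fail to reject H₀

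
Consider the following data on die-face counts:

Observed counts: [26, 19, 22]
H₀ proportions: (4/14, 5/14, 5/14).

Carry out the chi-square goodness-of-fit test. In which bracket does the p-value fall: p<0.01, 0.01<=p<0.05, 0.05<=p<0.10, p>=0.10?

p-value bracket: p>=0.10

n = 67; E_i = n·p_i = [19.14, 23.93, 23.93]
χ² = (26−19.14)²/19.14 + (19−23.93)²/23.93 + (22−23.93)²/23.93 = 3.6269
df = 2
p-value (upper-tail) = 0.16309
→ bracket: p>=0.10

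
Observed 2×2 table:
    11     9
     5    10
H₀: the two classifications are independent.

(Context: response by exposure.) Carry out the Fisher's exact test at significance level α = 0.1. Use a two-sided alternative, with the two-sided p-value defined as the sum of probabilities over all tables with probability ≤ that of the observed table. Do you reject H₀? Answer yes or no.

reject H₀: no

Margins: r₁=20, r₂=15, c₁=16, c₂=19, n=35
p_obs = C(20,11)·C(15,5)/C(35,16); sum pmf over tables with pmf ≤ p_obs
p-value (two-sided) = 0.30636
At α=0.1: p ≥ α → fail to reject H₀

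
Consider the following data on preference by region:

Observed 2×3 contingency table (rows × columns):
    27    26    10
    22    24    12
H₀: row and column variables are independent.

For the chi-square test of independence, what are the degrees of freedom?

df = (r−1)(c−1) = (2−1)·(3−1) = 2

degrees of freedom = 2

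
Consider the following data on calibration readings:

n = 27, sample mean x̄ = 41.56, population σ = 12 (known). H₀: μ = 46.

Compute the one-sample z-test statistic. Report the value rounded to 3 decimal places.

SE = σ/√n = 12/√27 = 2.3094
z = (x̄−μ₀)/SE = (41.56−46)/2.3094 = -1.9226

test statistic = -1.923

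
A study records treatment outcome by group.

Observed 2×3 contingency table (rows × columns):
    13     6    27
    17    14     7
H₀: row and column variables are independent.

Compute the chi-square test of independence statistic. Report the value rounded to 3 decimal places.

Row totals [46, 38], col totals [30, 20, 34], n=84
χ² = (13−16.43)²/16.43 + (6−10.95)²/10.95 + (27−18.62)²/18.62 + (17−13.57)²/13.57 + (14−9.05)²/9.05 + (7−15.38)²/15.38 = 14.8710
df = 2

test statistic = 14.871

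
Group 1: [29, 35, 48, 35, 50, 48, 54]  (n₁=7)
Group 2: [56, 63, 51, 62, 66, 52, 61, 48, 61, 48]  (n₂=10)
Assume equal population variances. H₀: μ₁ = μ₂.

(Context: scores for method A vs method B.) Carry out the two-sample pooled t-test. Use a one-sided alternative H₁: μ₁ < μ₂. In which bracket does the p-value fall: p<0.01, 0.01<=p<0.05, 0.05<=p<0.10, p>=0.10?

x̄₁=42.714, s₁=9.517, n₁=7
x̄₂=56.800, s₂=6.647, n₂=10
s_p² = [6·9.517² + 9·6.647²]/15 = 62.7352
SE = √(s_p²·(1/7+1/10)) = 3.9033
t = (42.714−56.800)/3.9033 = -3.6087
df = 15
p-value (one-sided, H₁ less) = 0.00129
→ bracket: p<0.01

p-value bracket: p<0.01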